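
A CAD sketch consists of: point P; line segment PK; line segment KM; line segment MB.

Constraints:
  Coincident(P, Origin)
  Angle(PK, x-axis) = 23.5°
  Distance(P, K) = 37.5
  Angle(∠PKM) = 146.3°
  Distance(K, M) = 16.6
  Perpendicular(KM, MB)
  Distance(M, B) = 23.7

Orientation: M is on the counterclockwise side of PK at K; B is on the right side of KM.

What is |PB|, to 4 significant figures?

65.31

∠PKM = 146.3°, so KM runs at 23.5° + (180° − 146.3°) = 57.20° from the x-axis; with |KM| = 16.6, M = K + 16.6·(cos 57.20°, sin 57.20°) = (43.38, 28.91). KM is perpendicular to MB; with |MB| = 23.7 on the right of KM, B = M + 23.7·(0.8406, -0.5417) = (63.30, 16.07). Then |PB| = |B − P| = 65.31.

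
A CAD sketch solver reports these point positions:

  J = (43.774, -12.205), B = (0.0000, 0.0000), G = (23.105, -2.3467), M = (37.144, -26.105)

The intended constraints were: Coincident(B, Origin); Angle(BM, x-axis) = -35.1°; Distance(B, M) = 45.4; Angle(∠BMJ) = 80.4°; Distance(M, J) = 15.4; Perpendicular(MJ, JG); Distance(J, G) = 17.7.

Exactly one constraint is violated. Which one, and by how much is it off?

Distance(J, G) = 17.7 — off by 5.20.

B = (0.00, 0.00) ✓; BM at -35.10° ✓; |BM| = 45.40 ✓; ∠BMJ = 80.40° ✓; |MJ| = 15.40 ✓; ∠(MJ, JG) = 90.00° ✓; |JG| = 22.90 ✗.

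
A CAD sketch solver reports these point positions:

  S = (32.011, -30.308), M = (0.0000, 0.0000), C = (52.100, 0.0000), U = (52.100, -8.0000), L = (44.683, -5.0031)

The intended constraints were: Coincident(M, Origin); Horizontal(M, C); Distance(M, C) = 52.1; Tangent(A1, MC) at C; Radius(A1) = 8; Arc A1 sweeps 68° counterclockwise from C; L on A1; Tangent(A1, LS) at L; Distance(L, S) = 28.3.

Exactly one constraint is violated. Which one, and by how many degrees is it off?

Tangent(A1, LS) at L — off by 4.60°.

M = (0.00, 0.00) ✓; M.y = 0.00, C.y = 0.00 ✓; |MC| = 52.10 ✓; ∠(UC, CM) = 90.00° ✓; |UC| = 8.000 ✓; bearing(U→L) − bearing(U→C) = 68.00° ✓; |UL| = 8.000 ✓; ∠(UL, LS) = 94.60° ✗; |LS| = 28.30 ✓.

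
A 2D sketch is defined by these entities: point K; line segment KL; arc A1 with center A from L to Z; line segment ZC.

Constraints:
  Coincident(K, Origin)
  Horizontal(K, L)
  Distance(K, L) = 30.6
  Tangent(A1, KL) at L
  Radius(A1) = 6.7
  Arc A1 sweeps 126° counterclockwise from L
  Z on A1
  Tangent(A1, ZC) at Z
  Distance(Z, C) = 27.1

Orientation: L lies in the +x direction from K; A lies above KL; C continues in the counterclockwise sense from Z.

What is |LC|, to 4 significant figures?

34.22

K is at the origin; KL is horizontal with |KL| = 30.6 and L on the +x side, so L = (30.60, 0.000). Since A1 is tangent to KL there, AL ⟂ KL, so A = L + (0, 6.7) = (30.60, 6.700). On A1, L sits at bearing -90° from A; a 126° counterclockwise sweep puts Z at bearing 36°, so Z = A + 6.7·(cos 36°, sin 36°) = (36.02, 10.64). Tangency of A1 to ZC means the radius AZ is perpendicular to ZC, so ZC runs along (−sin 36°, cos 36°); with |ZC| = 27.1, C = (20.09, 32.56). Then |LC| = |C − L| = 34.22.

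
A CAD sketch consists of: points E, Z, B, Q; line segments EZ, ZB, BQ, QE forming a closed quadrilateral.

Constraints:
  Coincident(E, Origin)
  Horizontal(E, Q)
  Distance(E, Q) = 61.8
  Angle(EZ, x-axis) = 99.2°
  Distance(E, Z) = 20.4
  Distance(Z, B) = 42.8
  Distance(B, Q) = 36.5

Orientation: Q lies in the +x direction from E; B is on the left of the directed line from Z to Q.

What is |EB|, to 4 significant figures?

47.99

Checks: |ZB| = 42.80 ✓; |BQ| = 36.50 ✓.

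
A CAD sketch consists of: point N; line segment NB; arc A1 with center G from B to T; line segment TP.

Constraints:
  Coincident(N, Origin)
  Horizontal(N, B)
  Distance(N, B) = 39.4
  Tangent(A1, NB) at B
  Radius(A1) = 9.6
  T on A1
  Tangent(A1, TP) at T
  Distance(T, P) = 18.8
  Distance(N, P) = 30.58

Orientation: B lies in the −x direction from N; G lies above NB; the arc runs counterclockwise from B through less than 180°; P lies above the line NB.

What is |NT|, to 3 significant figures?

31.4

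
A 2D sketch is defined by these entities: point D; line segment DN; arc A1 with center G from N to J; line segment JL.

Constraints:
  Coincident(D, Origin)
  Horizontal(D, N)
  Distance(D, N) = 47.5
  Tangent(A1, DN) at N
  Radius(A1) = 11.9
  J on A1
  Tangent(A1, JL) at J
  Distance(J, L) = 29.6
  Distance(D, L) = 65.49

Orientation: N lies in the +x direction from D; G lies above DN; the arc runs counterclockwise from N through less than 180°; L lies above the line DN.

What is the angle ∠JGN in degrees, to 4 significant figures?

109.7°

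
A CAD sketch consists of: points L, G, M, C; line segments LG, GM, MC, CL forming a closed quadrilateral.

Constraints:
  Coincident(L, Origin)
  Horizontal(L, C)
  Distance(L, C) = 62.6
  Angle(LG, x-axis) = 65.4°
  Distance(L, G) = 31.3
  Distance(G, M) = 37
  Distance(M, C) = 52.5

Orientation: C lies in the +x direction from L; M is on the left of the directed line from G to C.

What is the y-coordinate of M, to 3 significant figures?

49.0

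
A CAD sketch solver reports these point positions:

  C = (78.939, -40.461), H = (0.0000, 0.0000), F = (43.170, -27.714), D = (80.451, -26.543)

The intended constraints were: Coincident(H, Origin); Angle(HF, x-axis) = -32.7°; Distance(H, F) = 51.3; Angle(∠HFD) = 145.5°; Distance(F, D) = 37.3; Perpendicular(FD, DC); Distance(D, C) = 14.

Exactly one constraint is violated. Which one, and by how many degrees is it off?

Perpendicular(FD, DC) — off by 8.00°.

H = (0.00, 0.00) ✓; HF at -32.70° ✓; |HF| = 51.30 ✓; ∠HFD = 145.5° ✓; |FD| = 37.30 ✓; ∠(FD, DC) = 98.00° ✗; |DC| = 14.00 ✓.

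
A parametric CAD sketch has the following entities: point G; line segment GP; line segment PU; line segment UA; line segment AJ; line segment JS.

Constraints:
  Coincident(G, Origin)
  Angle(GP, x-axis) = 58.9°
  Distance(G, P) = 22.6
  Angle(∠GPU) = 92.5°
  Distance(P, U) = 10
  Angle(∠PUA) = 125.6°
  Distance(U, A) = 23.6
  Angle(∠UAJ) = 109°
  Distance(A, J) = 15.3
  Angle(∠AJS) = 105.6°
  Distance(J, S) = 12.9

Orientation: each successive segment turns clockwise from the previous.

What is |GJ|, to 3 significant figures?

18.3

G is at the origin; GP runs at 58.9° with length 22.6, so P = (11.7, 19.4). ∠GPU = 92.5° gives PU at -28.6° from the x-axis; with |PU| = 10.0, U = (20.5, 14.6). ∠PUA = 125.6° gives UA at -83.0° from the x-axis; with |UA| = 23.6, A = (23.3, -8.86). ∠UAJ = 109.0° gives AJ at -154° from the x-axis; with |AJ| = 15.3, J = (9.58, -15.6). Then |GJ| = |J − G| = 18.3.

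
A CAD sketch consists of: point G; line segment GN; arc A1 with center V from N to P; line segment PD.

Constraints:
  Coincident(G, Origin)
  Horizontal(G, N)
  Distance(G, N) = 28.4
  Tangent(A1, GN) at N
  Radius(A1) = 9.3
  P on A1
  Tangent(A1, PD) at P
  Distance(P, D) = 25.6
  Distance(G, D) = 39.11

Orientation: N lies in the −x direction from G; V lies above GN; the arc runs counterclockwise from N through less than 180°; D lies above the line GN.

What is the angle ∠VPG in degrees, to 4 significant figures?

156.7°

Checks: |GN| = 28.40 ✓; |VP| = 9.300 ✓; ∠(VP, PD) = 90.00° ✓; |PD| = 25.60 ✓; |GD| = 39.11 ✓.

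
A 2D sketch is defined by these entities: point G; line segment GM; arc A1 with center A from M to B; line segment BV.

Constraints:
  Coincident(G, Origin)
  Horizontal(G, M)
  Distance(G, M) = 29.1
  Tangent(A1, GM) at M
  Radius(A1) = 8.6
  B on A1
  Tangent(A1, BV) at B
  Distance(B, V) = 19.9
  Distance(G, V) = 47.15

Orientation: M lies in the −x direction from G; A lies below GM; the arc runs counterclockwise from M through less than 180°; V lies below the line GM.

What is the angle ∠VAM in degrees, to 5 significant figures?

157.22°

Checks: |AB| = 8.600 ✓; ∠(AB, BV) = 90.00° ✓; |BV| = 19.90 ✓; |GV| = 47.15 ✓.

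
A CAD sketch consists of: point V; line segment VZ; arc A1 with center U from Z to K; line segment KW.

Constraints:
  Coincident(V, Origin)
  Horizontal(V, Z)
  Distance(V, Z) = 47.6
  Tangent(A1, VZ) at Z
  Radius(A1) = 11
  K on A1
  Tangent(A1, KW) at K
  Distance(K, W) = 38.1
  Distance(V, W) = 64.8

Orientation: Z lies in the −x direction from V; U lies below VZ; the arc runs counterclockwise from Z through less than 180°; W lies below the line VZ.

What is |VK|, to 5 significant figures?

59.639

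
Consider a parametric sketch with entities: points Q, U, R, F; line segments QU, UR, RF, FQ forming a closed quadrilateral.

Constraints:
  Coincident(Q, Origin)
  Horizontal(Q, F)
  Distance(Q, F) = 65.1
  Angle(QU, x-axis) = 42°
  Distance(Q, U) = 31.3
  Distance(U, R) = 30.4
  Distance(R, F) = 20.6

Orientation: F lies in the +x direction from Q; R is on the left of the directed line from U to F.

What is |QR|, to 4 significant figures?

56.02

Checks: |UR| = 30.40 ✓; |RF| = 20.60 ✓.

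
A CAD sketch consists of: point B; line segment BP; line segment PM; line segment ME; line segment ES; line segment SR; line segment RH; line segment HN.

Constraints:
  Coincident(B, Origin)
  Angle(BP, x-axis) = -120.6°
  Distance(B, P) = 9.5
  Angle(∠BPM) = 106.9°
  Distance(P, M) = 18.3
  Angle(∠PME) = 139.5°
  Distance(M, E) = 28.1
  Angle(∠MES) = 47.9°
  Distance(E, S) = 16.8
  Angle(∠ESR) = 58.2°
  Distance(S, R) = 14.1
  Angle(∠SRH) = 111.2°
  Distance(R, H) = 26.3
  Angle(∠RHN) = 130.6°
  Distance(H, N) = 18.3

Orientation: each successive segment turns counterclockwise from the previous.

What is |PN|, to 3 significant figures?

70.3

∠SRH = 111.2° gives RH at -44.3° from the x-axis; with |RH| = 26.3, H = (39.0, -42.7). ∠RHN = 130.6° gives HN at 5.10° from the x-axis; with |HN| = 18.3, N = (57.3, -41.1). Then |PN| = |N − P| = 70.3.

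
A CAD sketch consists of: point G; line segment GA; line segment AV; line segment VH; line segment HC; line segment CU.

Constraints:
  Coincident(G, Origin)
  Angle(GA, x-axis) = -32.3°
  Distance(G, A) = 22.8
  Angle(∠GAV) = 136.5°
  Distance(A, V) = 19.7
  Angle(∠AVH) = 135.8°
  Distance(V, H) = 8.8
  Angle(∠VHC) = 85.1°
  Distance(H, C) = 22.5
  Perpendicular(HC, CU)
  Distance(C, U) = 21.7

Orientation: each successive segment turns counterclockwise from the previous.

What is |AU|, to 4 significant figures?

6.858

G is at the origin; GA runs at -32.3° with length 22.8, so A = (19.27, -12.18). ∠GAV = 136.5° gives AV at 11.20° from the x-axis; with |AV| = 19.7, V = (38.60, -8.357). ∠AVH = 135.8° gives VH at 55.40° from the x-axis; with |VH| = 8.8, H = (43.59, -1.113). ∠VHC = 85.1° gives HC at 150.3° from the x-axis; with |HC| = 22.5, C = (24.05, 10.03). The perpendicularity gives CU at right angles to HC, so CU runs at -119.7°; with |CU| = 21.7, U = (13.30, -8.815). Then |AU| = |U − A| = 6.858.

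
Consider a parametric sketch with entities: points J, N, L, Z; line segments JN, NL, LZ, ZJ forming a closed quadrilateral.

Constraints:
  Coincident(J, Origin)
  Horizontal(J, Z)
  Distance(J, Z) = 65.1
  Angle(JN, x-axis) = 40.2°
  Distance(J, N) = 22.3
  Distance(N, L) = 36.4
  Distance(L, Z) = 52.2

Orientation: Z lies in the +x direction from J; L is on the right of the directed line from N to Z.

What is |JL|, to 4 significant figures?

28.27

J is at the origin; JZ is horizontal with |JZ| = 65.1 and Z in +x, so Z = (65.1, 0). JN runs at 40.2° with |JN| = 22.3, so N = (17.03, 14.39). L is determined by |NL| = 36.4 and |LZ| = 52.2 together: it lies at the intersection of circle(N, 36.4) and circle(Z, 52.2). With |NZ| = 50.18, the foot of the radical line on NZ is 11.14 from N and the perpendicular offset is √(36.4² − 11.14²) = 34.65. Taking the right-of-NZ solution: L = (17.76, -22.00).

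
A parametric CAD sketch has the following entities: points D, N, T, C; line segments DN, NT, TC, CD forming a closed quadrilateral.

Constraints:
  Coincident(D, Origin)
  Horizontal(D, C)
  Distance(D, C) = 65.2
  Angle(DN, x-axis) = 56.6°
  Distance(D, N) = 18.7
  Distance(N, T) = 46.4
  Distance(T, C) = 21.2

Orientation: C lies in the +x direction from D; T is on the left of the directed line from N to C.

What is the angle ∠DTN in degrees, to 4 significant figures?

14.27°

Checks: |NT| = 46.40 ✓; |TC| = 21.20 ✓.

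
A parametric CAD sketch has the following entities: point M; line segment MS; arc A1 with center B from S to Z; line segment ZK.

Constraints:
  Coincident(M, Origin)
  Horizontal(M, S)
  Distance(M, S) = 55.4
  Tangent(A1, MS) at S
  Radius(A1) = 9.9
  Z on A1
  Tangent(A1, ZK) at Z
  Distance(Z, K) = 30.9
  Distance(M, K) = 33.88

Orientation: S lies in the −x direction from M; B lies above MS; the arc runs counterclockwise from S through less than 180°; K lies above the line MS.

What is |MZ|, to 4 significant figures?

49.04

Checks: |BZ| = 9.900 ✓; ∠(BZ, ZK) = 90.00° ✓; |ZK| = 30.90 ✓; |MK| = 33.88 ✓.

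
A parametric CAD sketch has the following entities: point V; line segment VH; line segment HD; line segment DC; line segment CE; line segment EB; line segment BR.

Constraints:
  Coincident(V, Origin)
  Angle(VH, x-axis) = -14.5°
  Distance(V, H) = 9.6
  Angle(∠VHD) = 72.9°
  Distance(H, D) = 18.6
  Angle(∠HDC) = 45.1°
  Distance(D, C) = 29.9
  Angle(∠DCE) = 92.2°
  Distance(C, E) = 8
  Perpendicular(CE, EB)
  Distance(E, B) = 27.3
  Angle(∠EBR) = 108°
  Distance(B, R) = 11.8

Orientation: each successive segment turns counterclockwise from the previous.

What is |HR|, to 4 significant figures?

20.86

V is at the origin; VH runs at -14.5° with length 9.6, so H = (9.294, -2.404). ∠VHD = 72.9° gives HD at 92.60° from the x-axis; with |HD| = 18.6, D = (8.450, 16.18). ∠HDC = 45.1° gives DC at -132.5° from the x-axis; with |DC| = 29.9, C = (-11.75, -5.867). ∠DCE = 92.2° gives CE at -44.70° from the x-axis; with |CE| = 8.0, E = (-6.063, -11.49). The perpendicularity gives EB at right angles to CE, so EB runs at 45.30°; with |EB| = 27.3, B = (13.14, 7.910). ∠EBR = 108.0° gives BR at 117.3° from the x-axis; with |BR| = 11.8, R = (7.727, 18.40). Then |HR| = |R − H| = 20.86.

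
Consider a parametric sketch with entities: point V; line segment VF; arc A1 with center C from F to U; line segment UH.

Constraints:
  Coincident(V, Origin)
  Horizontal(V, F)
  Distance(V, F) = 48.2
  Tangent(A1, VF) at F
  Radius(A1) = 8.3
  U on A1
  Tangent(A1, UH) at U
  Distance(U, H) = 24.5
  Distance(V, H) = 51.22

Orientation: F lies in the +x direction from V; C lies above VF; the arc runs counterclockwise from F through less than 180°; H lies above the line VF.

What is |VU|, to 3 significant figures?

56.3

Checks: V.y = 0.00, F.y = 0.00 ✓; |CU| = 8.300 ✓; ∠(CU, UH) = 90.00° ✓; |UH| = 24.50 ✓; |VH| = 51.22 ✓.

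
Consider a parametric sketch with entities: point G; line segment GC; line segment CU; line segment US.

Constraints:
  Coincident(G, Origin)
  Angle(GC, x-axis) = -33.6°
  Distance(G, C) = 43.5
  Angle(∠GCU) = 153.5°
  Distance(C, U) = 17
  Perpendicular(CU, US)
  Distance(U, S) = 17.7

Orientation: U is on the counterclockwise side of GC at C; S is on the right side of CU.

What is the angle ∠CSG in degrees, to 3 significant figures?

12.6°

G is at the origin; GC runs at -33.6° with length 43.5, so C = 43.5·(cos -33.6°, sin -33.6°) = (36.2, -24.1). ∠GCU = 153.5°, so CU runs at -33.6° + (180° − 153.5°) = -7.10° from the x-axis; with |CU| = 17.0, U = C + 17.0·(cos -7.10°, sin -7.10°) = (53.1, -26.2). The perpendicularity gives US at right angles to CU; with |US| = 17.7 on the right of CU, S = U + 17.7·(-0.124, -0.992) = (50.9, -43.7). Then cos ∠CSG = SC·SG / (|SC||SG|), giving 12.6°.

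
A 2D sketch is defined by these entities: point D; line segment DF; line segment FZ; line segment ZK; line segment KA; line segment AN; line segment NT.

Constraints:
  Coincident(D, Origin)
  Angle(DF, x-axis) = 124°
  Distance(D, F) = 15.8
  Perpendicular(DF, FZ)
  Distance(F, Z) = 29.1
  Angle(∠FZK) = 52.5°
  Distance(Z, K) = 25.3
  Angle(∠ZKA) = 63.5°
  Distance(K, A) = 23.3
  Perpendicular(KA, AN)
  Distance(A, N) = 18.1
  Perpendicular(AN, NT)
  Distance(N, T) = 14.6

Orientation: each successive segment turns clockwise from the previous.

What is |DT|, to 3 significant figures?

28.6

D is at the origin; DF runs at 124.0° with length 15.8, so F = (-8.84, 13.1). DF ⟂ FZ, so FZ runs at 34.0°; with |FZ| = 29.1, Z = (15.3, 29.4). ∠FZK = 52.5° gives ZK at -93.5° from the x-axis; with |ZK| = 25.3, K = (13.7, 4.12). ∠ZKA = 63.5° gives KA at 150° from the x-axis; with |KA| = 23.3, A = (-6.43, 15.8). KA is perpendicular to AN, so AN runs at 60.0°; with |AN| = 18.1, N = (2.62, 31.4). The perpendicularity gives NT at right angles to AN, so NT runs at -30.0°; with |NT| = 14.6, T = (15.3, 24.1). Then |DT| = |T − D| = 28.6.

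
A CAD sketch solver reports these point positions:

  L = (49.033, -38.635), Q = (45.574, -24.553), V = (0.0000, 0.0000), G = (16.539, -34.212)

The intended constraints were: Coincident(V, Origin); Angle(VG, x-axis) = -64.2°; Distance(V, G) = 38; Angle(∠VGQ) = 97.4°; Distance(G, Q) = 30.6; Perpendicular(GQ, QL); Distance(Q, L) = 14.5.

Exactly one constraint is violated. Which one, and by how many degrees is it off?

Perpendicular(GQ, QL) — off by 4.60°.

V = (0.00, 0.00) ✓; VG at -64.20° ✓; |VG| = 38.00 ✓; ∠VGQ = 97.40° ✓; |GQ| = 30.60 ✓; ∠(GQ, QL) = 94.60° ✗; |QL| = 14.50 ✓.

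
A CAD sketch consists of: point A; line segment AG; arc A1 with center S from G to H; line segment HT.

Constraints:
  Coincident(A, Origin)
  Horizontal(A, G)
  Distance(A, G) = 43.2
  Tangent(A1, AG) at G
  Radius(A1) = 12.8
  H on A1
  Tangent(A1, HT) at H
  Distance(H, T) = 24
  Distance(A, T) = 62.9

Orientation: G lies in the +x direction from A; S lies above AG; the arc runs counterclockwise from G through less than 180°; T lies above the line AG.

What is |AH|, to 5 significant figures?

57.855

A is at the origin; A and G share the same y with |AG| = 43.2 and G on the +x side, so G = (43.200, 0.0000). A1 meets AG tangentially, so SG is at right angles to AG, so S = G + (0, 12.8) = (43.200, 12.800). Since SH ⟂ HT (tangency), |ST| = √(12.8² + 24.0²) = 27.200 regardless of where H sits on A1. So T lies on both circle(A, 62.9) and circle(S, 27.200); the above-AG intersection is T = (49.063, 39.361). H is the foot of the tangent from T: H = (55.527, 16.248).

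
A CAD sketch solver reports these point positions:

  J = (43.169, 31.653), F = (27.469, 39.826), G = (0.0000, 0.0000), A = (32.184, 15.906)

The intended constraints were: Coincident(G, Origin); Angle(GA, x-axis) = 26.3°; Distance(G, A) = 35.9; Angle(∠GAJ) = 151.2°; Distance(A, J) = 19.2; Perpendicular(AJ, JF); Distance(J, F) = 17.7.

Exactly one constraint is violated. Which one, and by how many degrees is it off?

Perpendicular(AJ, JF) — off by 7.40°.

G = (0.00, 0.00) ✓; GA at 26.30° ✓; |GA| = 35.90 ✓; ∠GAJ = 151.2° ✓; |AJ| = 19.20 ✓; ∠(AJ, JF) = 97.40° ✗; |JF| = 17.70 ✓.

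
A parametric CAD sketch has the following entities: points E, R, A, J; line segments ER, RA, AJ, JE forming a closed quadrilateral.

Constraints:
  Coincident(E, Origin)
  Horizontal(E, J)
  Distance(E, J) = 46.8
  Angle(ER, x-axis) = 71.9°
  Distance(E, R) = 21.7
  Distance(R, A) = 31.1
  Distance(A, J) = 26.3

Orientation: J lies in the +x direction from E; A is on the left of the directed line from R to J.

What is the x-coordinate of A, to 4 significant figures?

37.58

Checks: ER at 71.90° ✓; |RA| = 31.10 ✓; |AJ| = 26.30 ✓.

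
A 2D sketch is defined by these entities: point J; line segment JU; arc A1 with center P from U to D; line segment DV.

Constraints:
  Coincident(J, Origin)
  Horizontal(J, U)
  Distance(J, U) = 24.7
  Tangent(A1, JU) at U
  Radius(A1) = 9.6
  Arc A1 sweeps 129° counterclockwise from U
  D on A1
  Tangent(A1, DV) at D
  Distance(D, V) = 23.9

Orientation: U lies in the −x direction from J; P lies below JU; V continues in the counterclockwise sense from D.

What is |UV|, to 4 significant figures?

35.04

J is at the origin; JU is horizontal with |JU| = 24.7 and U on the −x side, so U = (-24.70, 0.000). The tangent condition forces PU to be normal to JU, so P = U + (0, -9.6) = (-24.70, -9.600). On A1, U sits at bearing 90° from P; a 129° counterclockwise sweep puts D at bearing 219°, so D = P + 9.6·(cos 219°, sin 219°) = (-32.16, -15.64). A1 meets DV tangentially, so PD is at right angles to DV, so DV runs along (−sin 219°, cos 219°); with |DV| = 23.9, V = (-17.12, -34.22). Then |UV| = |V − U| = 35.04.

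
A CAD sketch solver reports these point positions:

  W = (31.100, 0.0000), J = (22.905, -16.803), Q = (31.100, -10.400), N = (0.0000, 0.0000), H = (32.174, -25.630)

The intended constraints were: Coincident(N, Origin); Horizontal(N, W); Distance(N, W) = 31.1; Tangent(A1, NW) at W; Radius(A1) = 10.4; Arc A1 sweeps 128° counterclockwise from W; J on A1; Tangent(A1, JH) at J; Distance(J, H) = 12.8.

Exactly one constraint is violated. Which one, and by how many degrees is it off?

Tangent(A1, JH) at J — off by 8.40°.

N = (0.00, 0.00) ✓; N.y = 0.00, W.y = 0.00 ✓; |NW| = 31.10 ✓; ∠(QW, WN) = 90.00° ✓; |QW| = 10.40 ✓; bearing(Q→J) − bearing(Q→W) = 128.0° ✓; |QJ| = 10.40 ✓; ∠(QJ, JH) = 81.60° ✗; |JH| = 12.80 ✓.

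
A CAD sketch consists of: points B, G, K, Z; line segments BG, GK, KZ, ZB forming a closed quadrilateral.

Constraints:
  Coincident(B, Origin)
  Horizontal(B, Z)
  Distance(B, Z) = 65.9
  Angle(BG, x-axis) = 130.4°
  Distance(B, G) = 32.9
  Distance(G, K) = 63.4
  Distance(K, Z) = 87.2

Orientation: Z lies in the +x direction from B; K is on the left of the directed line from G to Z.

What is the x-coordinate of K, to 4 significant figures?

19.32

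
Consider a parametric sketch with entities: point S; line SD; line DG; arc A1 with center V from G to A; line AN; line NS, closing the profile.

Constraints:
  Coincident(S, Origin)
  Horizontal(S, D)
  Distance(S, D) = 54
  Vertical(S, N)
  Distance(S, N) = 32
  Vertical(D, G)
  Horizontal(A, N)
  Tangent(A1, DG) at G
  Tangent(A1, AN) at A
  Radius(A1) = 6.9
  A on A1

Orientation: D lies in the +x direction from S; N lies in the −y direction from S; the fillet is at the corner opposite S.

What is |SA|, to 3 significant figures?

56.9

The virtual corner opposite S is at (54.0, -32.0). Since A1 is tangent to DG there, VG ⟂ DG and the tangent condition forces VA to be normal to AN, with radius 6.9, so the center V sits 6.9 in from both sides at V = (47.1, -25.1). That places the tangent points at G = (54.0, -25.1) on DG and A = (47.1, -32.0) on AN. Then |SA| = |A − S| = 56.9.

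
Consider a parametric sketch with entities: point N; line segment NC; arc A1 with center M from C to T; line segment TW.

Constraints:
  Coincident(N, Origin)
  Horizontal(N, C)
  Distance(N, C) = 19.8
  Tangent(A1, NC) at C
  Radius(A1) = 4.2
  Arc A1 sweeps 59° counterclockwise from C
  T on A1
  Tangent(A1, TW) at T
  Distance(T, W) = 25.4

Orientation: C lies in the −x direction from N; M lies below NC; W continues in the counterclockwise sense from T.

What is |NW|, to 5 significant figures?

43.564

N is at the origin; N and C share the same y with |NC| = 19.8 and C on the −x side, so C = (-19.800, 0.0000). Tangency of A1 to NC means the radius MC is perpendicular to NC, so M = C + (0, -4.2) = (-19.800, -4.2000). On A1, C sits at bearing 90° from M; a 59° counterclockwise sweep puts T at bearing 149°, so T = M + 4.2·(cos 149°, sin 149°) = (-23.400, -2.0368). Tangency of A1 to TW means the radius MT is perpendicular to TW, so TW runs along (−sin 149°, cos 149°); with |TW| = 25.4, W = (-36.482, -23.809). Then |NW| = |W − N| = 43.564.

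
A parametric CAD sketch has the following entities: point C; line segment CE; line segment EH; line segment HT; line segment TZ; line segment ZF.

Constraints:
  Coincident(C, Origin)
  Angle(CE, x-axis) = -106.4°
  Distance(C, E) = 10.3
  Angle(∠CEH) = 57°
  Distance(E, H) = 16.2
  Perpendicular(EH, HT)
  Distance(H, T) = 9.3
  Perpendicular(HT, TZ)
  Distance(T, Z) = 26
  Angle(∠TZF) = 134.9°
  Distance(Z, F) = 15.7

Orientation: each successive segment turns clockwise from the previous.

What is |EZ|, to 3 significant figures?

13.5

The perpendicularity gives HT at right angles to EH, so HT runs at 40.6°; with |HT| = 9.3, T = (-6.39, 8.47). HT ⟂ TZ, so TZ runs at -49.4°; with |TZ| = 26.0, Z = (10.5, -11.3). Then |EZ| = |Z − E| = 13.5.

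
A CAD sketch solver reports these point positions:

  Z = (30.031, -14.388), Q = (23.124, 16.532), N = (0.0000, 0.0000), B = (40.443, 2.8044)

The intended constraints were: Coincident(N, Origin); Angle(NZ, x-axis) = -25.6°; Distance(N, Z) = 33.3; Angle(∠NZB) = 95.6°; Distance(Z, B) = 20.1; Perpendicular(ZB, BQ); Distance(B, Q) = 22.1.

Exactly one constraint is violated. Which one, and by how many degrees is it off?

Perpendicular(ZB, BQ) — off by 7.20°.

N = (0.00, 0.00) ✓; NZ at -25.60° ✓; |NZ| = 33.30 ✓; ∠NZB = 95.60° ✓; |ZB| = 20.10 ✓; ∠(ZB, BQ) = 82.80° ✗; |BQ| = 22.10 ✓.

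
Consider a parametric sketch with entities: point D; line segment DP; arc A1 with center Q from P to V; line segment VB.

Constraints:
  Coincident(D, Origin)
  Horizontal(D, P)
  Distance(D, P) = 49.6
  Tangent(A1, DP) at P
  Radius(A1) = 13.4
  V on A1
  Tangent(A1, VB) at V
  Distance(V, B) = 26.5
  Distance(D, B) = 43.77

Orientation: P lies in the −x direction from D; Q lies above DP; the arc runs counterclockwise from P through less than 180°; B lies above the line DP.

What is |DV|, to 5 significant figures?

38.045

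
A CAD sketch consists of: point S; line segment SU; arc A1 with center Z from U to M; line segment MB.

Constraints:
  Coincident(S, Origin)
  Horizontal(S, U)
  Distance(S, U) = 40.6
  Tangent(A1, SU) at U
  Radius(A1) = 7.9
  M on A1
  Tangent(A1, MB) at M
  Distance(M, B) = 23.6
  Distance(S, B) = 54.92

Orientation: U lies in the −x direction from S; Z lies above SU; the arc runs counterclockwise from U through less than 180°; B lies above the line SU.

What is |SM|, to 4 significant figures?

35.47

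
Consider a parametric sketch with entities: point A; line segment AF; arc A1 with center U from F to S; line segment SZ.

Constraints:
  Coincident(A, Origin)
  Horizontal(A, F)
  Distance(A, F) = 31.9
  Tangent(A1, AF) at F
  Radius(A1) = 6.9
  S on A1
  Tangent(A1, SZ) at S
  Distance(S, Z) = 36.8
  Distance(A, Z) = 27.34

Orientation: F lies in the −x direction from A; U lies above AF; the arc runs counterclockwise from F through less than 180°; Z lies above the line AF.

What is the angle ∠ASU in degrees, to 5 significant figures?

137.73°

A is at the origin; A and F share the same y with |AF| = 31.9 and F on the −x side, so F = (-31.900, 0.0000). The tangent condition forces UF to be normal to AF, so U = F + (0, 6.9) = (-31.900, 6.9000). Since US ⟂ SZ (tangency), |UZ| = √(6.9² + 36.8²) = 37.441 regardless of where S sits on A1. So Z lies on both circle(A, 27.34) and circle(U, 37.441); the above-AF intersection is Z = (-0.52702, 27.335). S is the foot of the tangent from Z: S = (-27.133, 1.9114).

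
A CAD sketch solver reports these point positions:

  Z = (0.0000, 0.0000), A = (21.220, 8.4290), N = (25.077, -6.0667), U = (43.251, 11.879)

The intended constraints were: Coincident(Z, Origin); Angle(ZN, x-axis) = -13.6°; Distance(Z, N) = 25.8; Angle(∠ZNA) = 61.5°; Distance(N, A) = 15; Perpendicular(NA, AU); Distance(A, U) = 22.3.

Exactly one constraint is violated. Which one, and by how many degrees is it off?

Perpendicular(NA, AU) — off by 6.00°.

Z = (0.00, 0.00) ✓; ZN at -13.60° ✓; |ZN| = 25.80 ✓; ∠ZNA = 61.50° ✓; |NA| = 15.00 ✓; ∠(NA, AU) = 96.00° ✗; |AU| = 22.30 ✓.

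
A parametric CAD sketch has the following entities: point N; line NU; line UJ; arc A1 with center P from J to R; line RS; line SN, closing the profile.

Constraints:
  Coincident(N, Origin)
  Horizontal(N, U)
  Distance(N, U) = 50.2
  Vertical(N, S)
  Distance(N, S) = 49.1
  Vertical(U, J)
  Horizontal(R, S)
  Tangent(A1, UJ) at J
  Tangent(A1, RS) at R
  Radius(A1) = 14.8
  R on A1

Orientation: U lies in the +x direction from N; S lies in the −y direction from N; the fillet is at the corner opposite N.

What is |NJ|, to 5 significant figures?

60.799

N is at the origin; N and U share the same y with |NU| = 50.2 and U on the +x side, so U = (50.200, 0.0000). N and S share the same x with |NS| = 49.1 and S on the −y side, so S = (0.0000, -49.100). The virtual corner opposite N is at (50.200, -49.100). Since A1 is tangent to UJ there, PJ ⟂ UJ and tangency of A1 to RS means the radius PR is perpendicular to RS, with radius 14.8, so the center P sits 14.8 in from both sides at P = (35.400, -34.300). That places the tangent points at J = (50.200, -34.300) on UJ and R = (35.400, -49.100) on RS. Then |NJ| = |J − N| = 60.799.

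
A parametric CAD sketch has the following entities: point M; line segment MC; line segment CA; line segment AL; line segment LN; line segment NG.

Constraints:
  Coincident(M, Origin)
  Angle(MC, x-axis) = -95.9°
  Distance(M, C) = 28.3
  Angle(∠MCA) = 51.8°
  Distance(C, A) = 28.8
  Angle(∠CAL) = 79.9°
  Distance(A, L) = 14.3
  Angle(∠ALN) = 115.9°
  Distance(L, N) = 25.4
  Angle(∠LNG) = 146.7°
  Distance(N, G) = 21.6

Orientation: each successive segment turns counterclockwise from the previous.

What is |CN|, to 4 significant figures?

21.08

∠CAL = 79.9° gives AL at 132.4° from the x-axis; with |AL| = 14.3, L = (11.79, -2.201). ∠ALN = 115.9° gives LN at -163.5° from the x-axis; with |LN| = 25.4, N = (-12.56, -9.415). Then |CN| = |N − C| = 21.08.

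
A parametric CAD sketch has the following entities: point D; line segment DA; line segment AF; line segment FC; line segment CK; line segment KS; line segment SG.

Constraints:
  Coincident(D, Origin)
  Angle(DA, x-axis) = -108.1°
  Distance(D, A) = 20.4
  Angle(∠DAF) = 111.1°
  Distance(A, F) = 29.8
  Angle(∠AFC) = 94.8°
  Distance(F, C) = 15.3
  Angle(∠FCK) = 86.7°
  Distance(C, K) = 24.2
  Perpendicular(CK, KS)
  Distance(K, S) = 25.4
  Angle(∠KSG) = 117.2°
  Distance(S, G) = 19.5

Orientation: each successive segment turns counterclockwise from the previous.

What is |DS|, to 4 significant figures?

31.60

D is at the origin; DA runs at -108.1° with length 20.4, so A = (-6.338, -19.39). ∠DAF = 111.1° gives AF at -39.20° from the x-axis; with |AF| = 29.8, F = (16.76, -38.22). ∠AFC = 94.8° gives FC at 46.00° from the x-axis; with |FC| = 15.3, C = (27.38, -27.22). ∠FCK = 86.7° gives CK at 139.3° from the x-axis; with |CK| = 24.2, K = (9.037, -11.44). CK ⟂ KS, so KS runs at -130.7°; with |KS| = 25.4, S = (-7.526, -30.69). Then |DS| = |S − D| = 31.60.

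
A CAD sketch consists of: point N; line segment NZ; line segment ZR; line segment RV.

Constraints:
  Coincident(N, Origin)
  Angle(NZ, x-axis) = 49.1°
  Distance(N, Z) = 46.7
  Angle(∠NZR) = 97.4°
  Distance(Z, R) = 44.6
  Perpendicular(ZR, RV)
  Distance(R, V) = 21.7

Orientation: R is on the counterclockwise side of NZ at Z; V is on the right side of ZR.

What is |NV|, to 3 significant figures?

84.8

∠NZR = 97.4°, so ZR runs at 49.1° + (180° − 97.4°) = 132° from the x-axis; with |ZR| = 44.6, R = Z + 44.6·(cos 132°, sin 132°) = (0.907, 68.6). ZR is perpendicular to RV; with |RV| = 21.7 on the right of ZR, V = R + 21.7·(0.747, 0.665) = (17.1, 83.0). Then |NV| = |V − N| = 84.8.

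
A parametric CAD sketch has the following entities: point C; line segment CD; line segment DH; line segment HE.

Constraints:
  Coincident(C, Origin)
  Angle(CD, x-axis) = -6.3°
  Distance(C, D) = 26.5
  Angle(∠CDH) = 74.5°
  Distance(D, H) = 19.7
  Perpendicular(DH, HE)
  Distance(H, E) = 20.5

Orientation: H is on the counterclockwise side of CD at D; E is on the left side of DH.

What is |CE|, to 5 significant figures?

13.586

C is at the origin; CD runs at -6.3° with length 26.5, so D = 26.5·(cos -6.3°, sin -6.3°) = (26.340, -2.9080). ∠CDH = 74.5°, so DH runs at -6.3° + (180° − 74.5°) = 99.200° from the x-axis; with |DH| = 19.7, H = D + 19.7·(cos 99.200°, sin 99.200°) = (23.190, 16.539). The perpendicularity gives HE at right angles to DH; with |HE| = 20.5 on the left of DH, E = H + 20.5·(-0.98714, -0.15988) = (2.9540, 13.261). Then |CE| = |E − C| = 13.586.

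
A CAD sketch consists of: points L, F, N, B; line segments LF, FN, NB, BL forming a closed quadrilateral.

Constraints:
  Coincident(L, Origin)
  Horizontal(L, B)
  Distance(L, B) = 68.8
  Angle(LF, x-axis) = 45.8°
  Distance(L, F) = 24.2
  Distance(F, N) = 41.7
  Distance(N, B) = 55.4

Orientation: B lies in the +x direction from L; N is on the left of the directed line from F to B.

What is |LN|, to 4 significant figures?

65.86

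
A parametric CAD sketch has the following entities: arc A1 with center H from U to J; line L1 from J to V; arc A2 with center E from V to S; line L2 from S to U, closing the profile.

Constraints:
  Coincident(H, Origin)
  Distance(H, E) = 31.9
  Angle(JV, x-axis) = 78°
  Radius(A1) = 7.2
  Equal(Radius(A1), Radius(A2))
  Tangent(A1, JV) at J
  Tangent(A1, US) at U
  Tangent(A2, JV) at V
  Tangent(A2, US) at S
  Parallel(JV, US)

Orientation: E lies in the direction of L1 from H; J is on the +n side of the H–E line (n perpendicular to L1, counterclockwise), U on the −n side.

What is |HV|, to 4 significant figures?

32.70

The slot axis is L1's direction at 78.0°, so u = (cos 78.0°, sin 78.0°) = (0.2079, 0.9781) and n = (−sin 78.0°, cos 78.0°) = (-0.9781, 0.2079). H is at the origin and E lies 31.9 along u from H, so E = 31.9·u = (6.632, 31.20). Tangency of A1 to both parallel lines with radius 7.2 puts J and U at H ± 7.2·n: J = (-7.043, 1.497), U = (7.043, -1.497). Equal radii place V and S the same way about E: V = E + 7.2·n = (-0.4103, 32.70), S = E − 7.2·n = (13.68, 29.71). Then |HV| = |V − H| = 32.70.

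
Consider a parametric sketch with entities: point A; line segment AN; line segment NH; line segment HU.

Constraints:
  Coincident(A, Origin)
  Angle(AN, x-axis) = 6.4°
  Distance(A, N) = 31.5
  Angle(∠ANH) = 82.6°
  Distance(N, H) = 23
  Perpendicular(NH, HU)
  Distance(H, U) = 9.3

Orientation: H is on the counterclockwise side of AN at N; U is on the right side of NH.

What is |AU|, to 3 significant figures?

44.7

∠ANH = 82.6°, so NH runs at 6.4° + (180° − 82.6°) = 104° from the x-axis; with |NH| = 23.0, H = N + 23.0·(cos 104°, sin 104°) = (25.8, 25.8). NH is perpendicular to HU; with |HU| = 9.3 on the right of NH, U = H + 9.3·(0.971, 0.239) = (34.8, 28.1). Then |AU| = |U − A| = 44.7.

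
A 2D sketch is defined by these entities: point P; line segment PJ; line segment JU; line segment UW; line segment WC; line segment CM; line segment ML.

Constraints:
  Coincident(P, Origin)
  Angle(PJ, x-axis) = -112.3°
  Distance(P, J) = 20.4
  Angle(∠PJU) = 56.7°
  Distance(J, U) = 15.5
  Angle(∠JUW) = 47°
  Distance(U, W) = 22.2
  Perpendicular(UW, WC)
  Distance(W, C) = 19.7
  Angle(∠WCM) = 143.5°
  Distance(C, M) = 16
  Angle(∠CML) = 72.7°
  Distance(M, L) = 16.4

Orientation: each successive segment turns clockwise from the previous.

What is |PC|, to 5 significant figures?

28.992

P is at the origin; PJ runs at -112.3° with length 20.4, so J = (-7.7409, -18.874). ∠PJU = 56.7° gives JU at 124.40° from the x-axis; with |JU| = 15.5, U = (-16.498, -6.0850). ∠JUW = 47.0° gives UW at -8.6000° from the x-axis; with |UW| = 22.2, W = (5.4525, -9.4047). UW ⟂ WC, so WC runs at -98.600°; with |WC| = 19.7, C = (2.5067, -28.883). Then |PC| = |C − P| = 28.992.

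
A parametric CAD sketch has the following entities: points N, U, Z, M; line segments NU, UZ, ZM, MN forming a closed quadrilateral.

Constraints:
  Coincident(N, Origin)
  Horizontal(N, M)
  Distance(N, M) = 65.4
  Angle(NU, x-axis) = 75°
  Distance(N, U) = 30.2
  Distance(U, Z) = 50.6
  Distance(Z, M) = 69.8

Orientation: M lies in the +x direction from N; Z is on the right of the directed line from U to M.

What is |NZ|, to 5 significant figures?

20.643

N is at the origin; NM is horizontal with |NM| = 65.4 and M in +x, so M = (65.4, 0). NU runs at 75.0° with |NU| = 30.2, so U = (7.8163, 29.171). Z is determined by |UZ| = 50.6 and |ZM| = 69.8 together: it lies at the intersection of circle(U, 50.6) and circle(M, 69.8). With |UM| = 64.551, the foot of the radical line on UM is 14.370 from U and the perpendicular offset is √(50.6² − 14.370²) = 48.517. Taking the right-of-UM solution: Z = (-1.2900, -20.603).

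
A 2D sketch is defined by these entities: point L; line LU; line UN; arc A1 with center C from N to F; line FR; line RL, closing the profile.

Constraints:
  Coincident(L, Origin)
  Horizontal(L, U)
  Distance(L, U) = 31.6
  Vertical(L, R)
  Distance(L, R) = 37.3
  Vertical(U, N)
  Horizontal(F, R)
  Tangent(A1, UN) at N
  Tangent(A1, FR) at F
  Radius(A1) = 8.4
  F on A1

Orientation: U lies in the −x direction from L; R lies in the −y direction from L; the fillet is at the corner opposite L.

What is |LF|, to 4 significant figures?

43.93

L is at the origin; LU is horizontal with |LU| = 31.6 and U on the −x side, so U = (-31.60, 0.000). L and R share the same x with |LR| = 37.3 and R on the −y side, so R = (0.000, -37.30). The virtual corner opposite L is at (-31.60, -37.30). Tangency of A1 to UN means the radius CN is perpendicular to UN and tangency of A1 to FR means the radius CF is perpendicular to FR, with radius 8.4, so the center C sits 8.4 in from both sides at C = (-23.20, -28.90). That places the tangent points at N = (-31.60, -28.90) on UN and F = (-23.20, -37.30) on FR. Then |LF| = |F − L| = 43.93.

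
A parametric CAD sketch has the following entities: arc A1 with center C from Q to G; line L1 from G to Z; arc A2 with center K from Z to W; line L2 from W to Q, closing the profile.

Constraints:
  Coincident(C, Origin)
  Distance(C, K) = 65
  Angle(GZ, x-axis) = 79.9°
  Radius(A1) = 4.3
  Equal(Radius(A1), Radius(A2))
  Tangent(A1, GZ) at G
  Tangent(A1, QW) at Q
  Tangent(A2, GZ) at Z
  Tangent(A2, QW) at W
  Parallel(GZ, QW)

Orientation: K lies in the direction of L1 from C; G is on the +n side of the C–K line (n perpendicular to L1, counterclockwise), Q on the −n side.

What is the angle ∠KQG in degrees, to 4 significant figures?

86.22°

The slot axis is L1's direction at 79.9°, so u = (cos 79.9°, sin 79.9°) = (0.1754, 0.9845) and n = (−sin 79.9°, cos 79.9°) = (-0.9845, 0.1754). C is at the origin and K lies 65.0 along u from C, so K = 65.0·u = (11.40, 63.99). Tangency of A1 to both parallel lines with radius 4.3 puts G and Q at C ± 4.3·n: G = (-4.233, 0.7541), Q = (4.233, -0.7541). Then cos ∠KQG = QK·QG / (|QK||QG|), giving 86.22°.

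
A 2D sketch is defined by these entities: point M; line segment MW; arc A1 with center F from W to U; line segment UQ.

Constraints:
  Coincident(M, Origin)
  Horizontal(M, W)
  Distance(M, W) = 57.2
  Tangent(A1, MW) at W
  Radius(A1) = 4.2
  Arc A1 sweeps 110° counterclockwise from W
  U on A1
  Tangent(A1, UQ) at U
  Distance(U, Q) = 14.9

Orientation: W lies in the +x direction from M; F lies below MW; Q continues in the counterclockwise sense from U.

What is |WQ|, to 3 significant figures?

19.7

On A1, W sits at bearing 90° from F; a 110° counterclockwise sweep puts U at bearing 200°, so U = F + 4.2·(cos 200°, sin 200°) = (53.3, -5.64). A1 meets UQ tangentially, so FU is at right angles to UQ, so UQ runs along (−sin 200°, cos 200°); with |UQ| = 14.9, Q = (58.3, -19.6). Then |WQ| = |Q − W| = 19.7.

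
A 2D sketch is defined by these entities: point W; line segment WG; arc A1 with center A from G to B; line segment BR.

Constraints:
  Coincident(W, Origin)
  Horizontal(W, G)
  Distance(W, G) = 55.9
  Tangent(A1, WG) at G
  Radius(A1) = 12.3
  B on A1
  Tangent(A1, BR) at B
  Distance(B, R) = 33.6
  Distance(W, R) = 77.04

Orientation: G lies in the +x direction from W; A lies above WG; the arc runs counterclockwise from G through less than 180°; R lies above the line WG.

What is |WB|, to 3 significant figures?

69.5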